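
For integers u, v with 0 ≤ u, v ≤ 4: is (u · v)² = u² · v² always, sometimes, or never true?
Always true

The identity holds for every pair in the range. For instance at (u, v) = (1, 1): both sides equal 1.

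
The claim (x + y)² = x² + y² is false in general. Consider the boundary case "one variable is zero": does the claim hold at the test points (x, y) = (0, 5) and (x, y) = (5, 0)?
At (0, 5): LHS = 25, RHS = 25 → equal
At (5, 0): LHS = 25, RHS = 25 → equal

So the claim does hold at both of these boundary points, even though it is not an identity.

Answer: Yes, holds at both test points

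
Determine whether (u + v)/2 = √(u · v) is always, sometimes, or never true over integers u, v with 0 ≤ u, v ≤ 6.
Sometimes true

It holds at (u, v) = (5, 5) (both sides equal 5), but fails at (u, v) = (2, 3) (LHS = 5/2, RHS = √(6) ≈ 2.449).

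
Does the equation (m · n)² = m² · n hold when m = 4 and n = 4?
Fails

Substituting m = 4, n = 4:

LHS = (4 · 4)² = 256
RHS = 4² · 4 = 64

LHS ≠ RHS, so the equation does not hold at this point.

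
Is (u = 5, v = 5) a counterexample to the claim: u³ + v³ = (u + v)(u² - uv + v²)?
No

Substituting u = 5, v = 5:
LHS = 5³ + 5³ = 250
RHS = (5 + 5)(5² - 5·5 + 5²) = 250

The sides agree, so this pair does not disprove the claim.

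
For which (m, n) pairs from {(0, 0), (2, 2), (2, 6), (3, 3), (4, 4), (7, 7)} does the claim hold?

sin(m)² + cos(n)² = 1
Testing each pair:
(0, 0): LHS = 1, RHS = 1 → holds
(2, 2): LHS = cos(2)² + sin(2)² = 1, RHS = 1 → holds
(2, 6): LHS = sin(2)² + cos(6)² ≈ 1.749, RHS = 1 → fails
(3, 3): LHS = sin(3)² + cos(3)² = 1, RHS = 1 → holds
(4, 4): LHS = cos(4)² + sin(4)² = 1, RHS = 1 → holds
(7, 7): LHS = sin(7)² + cos(7)² = 1, RHS = 1 → holds

5 of 6 pairs satisfy the claim.

Answer: (0, 0), (2, 2), (3, 3), (4, 4), (7, 7)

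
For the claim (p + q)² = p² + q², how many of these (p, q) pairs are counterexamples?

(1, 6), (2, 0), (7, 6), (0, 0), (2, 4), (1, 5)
4

Testing each pair:
(1, 6): LHS = 49, RHS = 37 → counterexample
(2, 0): LHS = 4, RHS = 4 → satisfies claim
(7, 6): LHS = 169, RHS = 85 → counterexample
(0, 0): LHS = 0, RHS = 0 → satisfies claim
(2, 4): LHS = 36, RHS = 20 → counterexample
(1, 5): LHS = 36, RHS = 26 → counterexample

That makes 4 counterexamples.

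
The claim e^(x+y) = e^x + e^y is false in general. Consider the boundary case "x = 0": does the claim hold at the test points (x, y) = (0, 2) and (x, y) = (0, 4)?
At (0, 2): LHS = e^2 ≈ 7.389 ≠ RHS = 1 + e^2 ≈ 8.389
At (0, 4): LHS = e^4 ≈ 54.6 ≠ RHS = 1 + e^4 ≈ 55.6

Answer: No, fails at both test points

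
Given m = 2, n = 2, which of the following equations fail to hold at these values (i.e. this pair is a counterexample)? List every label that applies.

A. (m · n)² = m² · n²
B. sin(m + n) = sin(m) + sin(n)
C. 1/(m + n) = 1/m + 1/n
B, C

Evaluating each claim at the given values:
A. LHS = 16, RHS = 16 → holds here (LHS = RHS)
B. LHS = sin(4) ≈ -0.7568, RHS = 2·sin(2) ≈ 1.819 → fails here (LHS ≠ RHS)
C. LHS = 1/4, RHS = 1 → fails here (LHS ≠ RHS)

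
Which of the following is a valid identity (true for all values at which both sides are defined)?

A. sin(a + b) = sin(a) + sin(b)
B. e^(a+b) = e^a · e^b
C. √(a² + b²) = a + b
A: fails at (2, 3) — LHS = sin(5) ≈ -0.9589, RHS = sin(3) + sin(2) ≈ 1.05.
B: holds — e.g. at (3, 3), both sides equal e^6 ≈ 403.4.
C: fails at (3, 5) — LHS = √(34) ≈ 5.831, RHS = 8.

Answer: B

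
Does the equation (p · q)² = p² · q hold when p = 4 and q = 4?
Fails

Substituting p = 4, q = 4:

LHS = (4 · 4)² = 256
RHS = 4² · 4 = 64

LHS ≠ RHS, so the equation does not hold at this point.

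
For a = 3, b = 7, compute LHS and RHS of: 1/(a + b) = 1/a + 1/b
LHS = 1/(3 + 7) = 1/10
RHS = 1/3 + 1/7 = 10/21

LHS ≠ RHS, so the equation does not hold here.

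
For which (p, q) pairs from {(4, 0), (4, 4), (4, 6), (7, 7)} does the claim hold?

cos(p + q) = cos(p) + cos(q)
None

Testing each pair:
(4, 0): LHS = cos(4) ≈ -0.6536, RHS = cos(4) + 1 ≈ 0.3464 → fails
(4, 4): LHS = cos(8) ≈ -0.1455, RHS = 2·cos(4) ≈ -1.307 → fails
(4, 6): LHS = cos(10) ≈ -0.8391, RHS = cos(4) + cos(6) ≈ 0.3065 → fails
(7, 7): LHS = cos(14) ≈ 0.1367, RHS = 2·cos(7) ≈ 1.508 → fails

No pair satisfies the claim.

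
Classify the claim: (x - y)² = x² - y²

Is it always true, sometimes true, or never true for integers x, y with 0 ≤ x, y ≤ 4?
Sometimes true

It holds at (x, y) = (1, 1) (both sides equal 0), but fails at (x, y) = (4, 2) (LHS = 4, RHS = 12).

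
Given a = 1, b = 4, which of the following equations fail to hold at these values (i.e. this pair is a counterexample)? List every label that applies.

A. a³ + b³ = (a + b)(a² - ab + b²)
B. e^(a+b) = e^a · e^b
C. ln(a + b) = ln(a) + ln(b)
Evaluating each claim at the given values:
A. LHS = 65, RHS = 65 → holds here (LHS = RHS)
B. LHS = e^5 ≈ 148.4, RHS = e^5 ≈ 148.4 → holds here (LHS = RHS)
C. LHS = ln(5) ≈ 1.609, RHS = ln(4) ≈ 1.386 → fails here (LHS ≠ RHS)

Answer: C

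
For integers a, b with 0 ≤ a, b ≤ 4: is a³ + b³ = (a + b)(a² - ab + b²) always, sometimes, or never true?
The identity holds for every pair in the range. For instance at (a, b) = (0, 1): both sides equal 1.

Answer: Always true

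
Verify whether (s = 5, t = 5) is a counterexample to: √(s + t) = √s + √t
Yes

Substituting s = 5, t = 5:
LHS = √(5 + 5) = √(10) ≈ 3.162
RHS = √5 + √5 = 2·√(5) ≈ 4.472

Since LHS ≠ RHS, this pair disproves the claim.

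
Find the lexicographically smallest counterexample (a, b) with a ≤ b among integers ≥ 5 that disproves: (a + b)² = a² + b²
Substituting (5, 5) into the claim:
LHS = (5 + 5)² = 100
RHS = 5² + 5² = 50

Since LHS ≠ RHS, this pair disproves the claim, and no lexicographically smaller pair (a ≤ b, integers ≥ 5) does.

For instance (5, 9) is also a counterexample (LHS = 196, RHS = 106), but it's lexicographically larger.

Answer: (a, b) = (5, 5)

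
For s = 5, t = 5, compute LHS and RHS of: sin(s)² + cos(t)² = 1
LHS = sin(5)² + cos(5)² = 1
RHS = 1

LHS = RHS: the two sides agree.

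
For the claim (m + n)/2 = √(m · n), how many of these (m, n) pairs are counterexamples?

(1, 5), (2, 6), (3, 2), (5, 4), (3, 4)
5

Testing each pair:
(1, 5): LHS = 3, RHS = √(5) ≈ 2.236 → counterexample
(2, 6): LHS = 4, RHS = 2·√(3) ≈ 3.464 → counterexample
(3, 2): LHS = 5/2, RHS = √(6) ≈ 2.449 → counterexample
(5, 4): LHS = 9/2, RHS = 2·√(5) ≈ 4.472 → counterexample
(3, 4): LHS = 7/2, RHS = 2·√(3) ≈ 3.464 → counterexample

That makes 5 counterexamples.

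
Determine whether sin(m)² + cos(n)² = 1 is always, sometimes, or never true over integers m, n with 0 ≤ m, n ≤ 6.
It holds at (m, n) = (1, 1) (both sides equal 1), but fails at (m, n) = (0, 6) (LHS = cos(6)² ≈ 0.9219, RHS = 1).

Answer: Sometimes true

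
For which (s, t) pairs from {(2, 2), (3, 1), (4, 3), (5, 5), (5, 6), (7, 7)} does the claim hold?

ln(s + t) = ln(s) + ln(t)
(2, 2)

Testing each pair:
(2, 2): LHS = ln(4) ≈ 1.386, RHS = 2·ln(2) ≈ 1.386 → holds
(3, 1): LHS = ln(4) ≈ 1.386, RHS = ln(3) ≈ 1.099 → fails
(4, 3): LHS = ln(7) ≈ 1.946, RHS = ln(3) + ln(4) ≈ 2.485 → fails
(5, 5): LHS = ln(10) ≈ 2.303, RHS = 2·ln(5) ≈ 3.219 → fails
(5, 6): LHS = ln(11) ≈ 2.398, RHS = ln(5) + ln(6) ≈ 3.401 → fails
(7, 7): LHS = ln(14) ≈ 2.639, RHS = 2·ln(7) ≈ 3.892 → fails

1 of 6 pairs satisfies the claim.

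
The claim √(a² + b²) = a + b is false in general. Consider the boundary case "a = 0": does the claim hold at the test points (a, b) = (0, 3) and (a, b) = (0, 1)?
Yes, holds at both test points

At (0, 3): LHS = 3, RHS = 3 → equal
At (0, 1): LHS = 1, RHS = 1 → equal

So the claim does hold at both of these boundary points, even though it is not an identity.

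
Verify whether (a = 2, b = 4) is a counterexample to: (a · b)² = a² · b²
Substituting a = 2, b = 4:
LHS = (2 · 4)² = 64
RHS = 2² · 4² = 64

The sides agree, so this pair does not disprove the claim.

Answer: No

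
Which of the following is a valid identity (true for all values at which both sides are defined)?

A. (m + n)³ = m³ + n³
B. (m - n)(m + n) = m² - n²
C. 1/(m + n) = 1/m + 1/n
B

A: fails at (5, 8) — LHS = 2197, RHS = 637.
B: holds — e.g. at (2, 7), both sides equal -45.
C: fails at (5, 5) — LHS = 1/10, RHS = 2/5.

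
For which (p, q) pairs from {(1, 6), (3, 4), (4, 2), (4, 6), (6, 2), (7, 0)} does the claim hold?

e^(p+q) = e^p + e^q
Testing each pair:
(1, 6): LHS = e^7 ≈ 1097, RHS = e + e^6 ≈ 406.1 → fails
(3, 4): LHS = e^7 ≈ 1097, RHS = e^3 + e^4 ≈ 74.68 → fails
(4, 2): LHS = e^6 ≈ 403.4, RHS = e^2 + e^4 ≈ 61.99 → fails
(4, 6): LHS = e^10 ≈ 22026.5, RHS = e^4 + e^6 ≈ 458 → fails
(6, 2): LHS = e^8 ≈ 2981, RHS = e^2 + e^6 ≈ 410.8 → fails
(7, 0): LHS = e^7 ≈ 1097, RHS = 1 + e^7 ≈ 1098 → fails

No pair satisfies the claim.

Answer: None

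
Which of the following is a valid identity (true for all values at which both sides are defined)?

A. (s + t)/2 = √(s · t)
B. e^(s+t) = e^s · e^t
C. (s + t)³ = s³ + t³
B

A: fails at (4, 6) — LHS = 5, RHS = 2·√(6) ≈ 4.899.
B: holds — e.g. at (5, 8), both sides equal e^13 ≈ 442413.4.
C: fails at (1, 5) — LHS = 216, RHS = 126.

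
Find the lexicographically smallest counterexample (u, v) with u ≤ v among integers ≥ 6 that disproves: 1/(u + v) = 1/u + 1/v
(u, v) = (6, 6)

Substituting (6, 6) into the claim:
LHS = 1/(6 + 6) = 1/12
RHS = 1/6 + 1/6 = 1/3

Since LHS ≠ RHS, this pair disproves the claim, and no lexicographically smaller pair (u ≤ v, integers ≥ 6) does.

For instance (11, 12) is also a counterexample (LHS = 1/23, RHS = 23/132), but it's lexicographically larger.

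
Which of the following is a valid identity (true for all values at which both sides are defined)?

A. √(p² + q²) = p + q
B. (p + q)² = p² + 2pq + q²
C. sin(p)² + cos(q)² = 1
B

A: fails at (3, 4) — LHS = 5, RHS = 7.
B: holds — e.g. at (3, 5), both sides equal 64.
C: fails at (3, 7) — LHS = sin(3)² + cos(7)² ≈ 0.5883, RHS = 1.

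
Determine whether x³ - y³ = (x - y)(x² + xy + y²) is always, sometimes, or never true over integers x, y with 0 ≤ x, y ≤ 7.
The identity holds for every pair in the range. For instance at (x, y) = (1, 4): both sides equal -63.

Answer: Always true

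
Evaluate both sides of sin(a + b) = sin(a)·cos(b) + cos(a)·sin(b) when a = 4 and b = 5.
LHS = sin(4 + 5) = sin(9) ≈ 0.4121
RHS = sin(4)·cos(5) + cos(4)·sin(5) = sin(4)·cos(5) + sin(5)·cos(4) ≈ 0.4121

LHS = RHS: the two sides agree.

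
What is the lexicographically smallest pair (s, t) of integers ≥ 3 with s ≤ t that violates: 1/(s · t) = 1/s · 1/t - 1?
Substituting (3, 3) into the claim:
LHS = 1/(3 · 3) = 1/9
RHS = 1/3 · 1/3 - 1 = -8/9

Since LHS ≠ RHS, this pair disproves the claim, and no lexicographically smaller pair (s ≤ t, integers ≥ 3) does.

For instance (9, 10) is also a counterexample (LHS = 1/90, RHS = -89/90), but it's lexicographically larger.

Answer: (s, t) = (3, 3)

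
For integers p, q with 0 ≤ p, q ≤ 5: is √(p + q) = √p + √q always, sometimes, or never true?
Sometimes true

It holds at (p, q) = (0, 3) (both sides equal √(3) ≈ 1.732), but fails at (p, q) = (5, 1) (LHS = √(6) ≈ 2.449, RHS = 1 + √(5) ≈ 3.236).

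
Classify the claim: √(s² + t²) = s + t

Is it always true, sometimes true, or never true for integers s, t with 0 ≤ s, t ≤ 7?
Sometimes true

It holds at (s, t) = (0, 4) (both sides equal 4), but fails at (s, t) = (2, 1) (LHS = √(5) ≈ 2.236, RHS = 3).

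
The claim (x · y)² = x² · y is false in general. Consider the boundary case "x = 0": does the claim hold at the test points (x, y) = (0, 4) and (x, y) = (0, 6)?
Yes, holds at both test points

At (0, 4): LHS = 0, RHS = 0 → equal
At (0, 6): LHS = 0, RHS = 0 → equal

So the claim does hold at both of these boundary points, even though it is not an identity.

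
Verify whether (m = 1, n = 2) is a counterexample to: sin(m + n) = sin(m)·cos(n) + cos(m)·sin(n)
No

Substituting m = 1, n = 2:
LHS = sin(1 + 2) = sin(3) ≈ 0.1411
RHS = sin(1)·cos(2) + cos(1)·sin(2) = sin(1)·cos(2) + sin(2)·cos(1) ≈ 0.1411

The sides agree, so this pair does not disprove the claim.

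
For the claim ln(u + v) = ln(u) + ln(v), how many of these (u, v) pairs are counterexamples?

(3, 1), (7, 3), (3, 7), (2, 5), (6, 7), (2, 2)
5

Testing each pair:
(3, 1): LHS = ln(4) ≈ 1.386, RHS = ln(3) ≈ 1.099 → counterexample
(7, 3): LHS = ln(10) ≈ 2.303, RHS = ln(3) + ln(7) ≈ 3.045 → counterexample
(3, 7): LHS = ln(10) ≈ 2.303, RHS = ln(3) + ln(7) ≈ 3.045 → counterexample
(2, 5): LHS = ln(7) ≈ 1.946, RHS = ln(2) + ln(5) ≈ 2.303 → counterexample
(6, 7): LHS = ln(13) ≈ 2.565, RHS = ln(6) + ln(7) ≈ 3.738 → counterexample
(2, 2): LHS = ln(4) ≈ 1.386, RHS = 2·ln(2) ≈ 1.386 → satisfies claim

That makes 5 counterexamples.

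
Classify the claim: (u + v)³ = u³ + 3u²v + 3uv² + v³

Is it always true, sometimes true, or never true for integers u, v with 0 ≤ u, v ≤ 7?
The identity holds for every pair in the range. For instance at (u, v) = (6, 5): both sides equal 1331.

Answer: Always true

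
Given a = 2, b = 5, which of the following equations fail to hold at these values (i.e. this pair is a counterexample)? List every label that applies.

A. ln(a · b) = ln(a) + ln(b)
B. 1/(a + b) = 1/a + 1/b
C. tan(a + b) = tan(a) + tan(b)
B, C

Evaluating each claim at the given values:
A. LHS = ln(10) ≈ 2.303, RHS = ln(2) + ln(5) ≈ 2.303 → holds here (LHS = RHS)
B. LHS = 1/7, RHS = 7/10 → fails here (LHS ≠ RHS)
C. LHS = tan(7) ≈ 0.8714, RHS = tan(5) + tan(2) ≈ -5.566 → fails here (LHS ≠ RHS)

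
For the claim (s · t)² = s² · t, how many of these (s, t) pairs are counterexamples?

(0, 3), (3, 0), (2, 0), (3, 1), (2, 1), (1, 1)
0

Testing each pair:
(0, 3): LHS = 0, RHS = 0 → satisfies claim
(3, 0): LHS = 0, RHS = 0 → satisfies claim
(2, 0): LHS = 0, RHS = 0 → satisfies claim
(3, 1): LHS = 9, RHS = 9 → satisfies claim
(2, 1): LHS = 4, RHS = 4 → satisfies claim
(1, 1): LHS = 1, RHS = 1 → satisfies claim

That makes 0 counterexamples.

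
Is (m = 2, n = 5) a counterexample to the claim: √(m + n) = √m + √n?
Yes

Substituting m = 2, n = 5:
LHS = √(2 + 5) = √(7) ≈ 2.646
RHS = √2 + √5 = √(2) + √(5) ≈ 3.65

Since LHS ≠ RHS, this pair disproves the claim.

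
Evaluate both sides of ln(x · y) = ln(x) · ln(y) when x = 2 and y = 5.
LHS = ln(2 · 5) = ln(10) ≈ 2.303
RHS = ln(2) · ln(5) ≈ 1.116

LHS ≠ RHS (they differ by about 1.187), so the equation does not hold here.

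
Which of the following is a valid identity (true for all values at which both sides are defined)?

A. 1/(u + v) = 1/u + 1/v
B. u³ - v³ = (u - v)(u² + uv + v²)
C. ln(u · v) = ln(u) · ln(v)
B

A: fails at (2, 5) — LHS = 1/7, RHS = 7/10.
B: holds — e.g. at (1, 3), both sides equal -26.
C: fails at (2, 3) — LHS = ln(6) ≈ 1.792, RHS = ln(2)·ln(3) ≈ 0.7615.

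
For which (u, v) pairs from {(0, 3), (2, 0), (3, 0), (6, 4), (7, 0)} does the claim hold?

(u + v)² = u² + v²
(0, 3), (2, 0), (3, 0), (7, 0)

Testing each pair:
(0, 3): LHS = 9, RHS = 9 → holds
(2, 0): LHS = 4, RHS = 4 → holds
(3, 0): LHS = 9, RHS = 9 → holds
(6, 4): LHS = 100, RHS = 52 → fails
(7, 0): LHS = 49, RHS = 49 → holds

4 of 5 pairs satisfy the claim.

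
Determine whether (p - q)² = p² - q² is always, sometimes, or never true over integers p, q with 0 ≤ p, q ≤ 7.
Sometimes true

It holds at (p, q) = (6, 0) (both sides equal 36), but fails at (p, q) = (6, 1) (LHS = 25, RHS = 35).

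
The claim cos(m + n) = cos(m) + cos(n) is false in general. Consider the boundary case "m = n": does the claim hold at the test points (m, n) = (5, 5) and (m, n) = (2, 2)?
At (5, 5): LHS = cos(10) ≈ -0.8391 ≠ RHS = 2·cos(5) ≈ 0.5673
At (2, 2): LHS = cos(4) ≈ -0.6536 ≠ RHS = 2·cos(2) ≈ -0.8323

Answer: No, fails at both test points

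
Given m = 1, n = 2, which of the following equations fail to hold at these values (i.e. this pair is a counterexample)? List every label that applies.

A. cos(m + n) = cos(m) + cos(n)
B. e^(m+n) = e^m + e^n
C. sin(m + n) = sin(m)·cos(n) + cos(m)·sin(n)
Evaluating each claim at the given values:
A. LHS = cos(3) ≈ -0.99, RHS = cos(2) + cos(1) ≈ 0.1242 → fails here (LHS ≠ RHS)
B. LHS = e^3 ≈ 20.09, RHS = e + e^2 ≈ 10.11 → fails here (LHS ≠ RHS)
C. LHS = sin(3) ≈ 0.1411, RHS = sin(1)·cos(2) + sin(2)·cos(1) ≈ 0.1411 → holds here (LHS = RHS)

Answer: A, B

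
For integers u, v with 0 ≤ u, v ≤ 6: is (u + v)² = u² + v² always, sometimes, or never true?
Sometimes true

It holds at (u, v) = (0, 3) (both sides equal 9), but fails at (u, v) = (2, 1) (LHS = 9, RHS = 5).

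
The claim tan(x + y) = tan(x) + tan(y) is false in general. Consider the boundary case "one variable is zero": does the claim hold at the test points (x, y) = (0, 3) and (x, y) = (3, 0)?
At (0, 3): LHS = tan(3) ≈ -0.1425, RHS = tan(3) ≈ -0.1425 → equal
At (3, 0): LHS = tan(3) ≈ -0.1425, RHS = tan(3) ≈ -0.1425 → equal

So the claim does hold at both of these boundary points, even though it is not an identity.

Answer: Yes, holds at both test points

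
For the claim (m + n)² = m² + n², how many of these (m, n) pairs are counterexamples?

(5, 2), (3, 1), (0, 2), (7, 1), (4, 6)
Testing each pair:
(5, 2): LHS = 49, RHS = 29 → counterexample
(3, 1): LHS = 16, RHS = 10 → counterexample
(0, 2): LHS = 4, RHS = 4 → satisfies claim
(7, 1): LHS = 64, RHS = 50 → counterexample
(4, 6): LHS = 100, RHS = 52 → counterexample

That makes 4 counterexamples.

Answer: 4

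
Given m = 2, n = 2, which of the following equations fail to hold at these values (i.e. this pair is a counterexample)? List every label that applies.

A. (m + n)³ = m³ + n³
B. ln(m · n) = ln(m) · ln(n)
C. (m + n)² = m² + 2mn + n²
Evaluating each claim at the given values:
A. LHS = 64, RHS = 16 → fails here (LHS ≠ RHS)
B. LHS = ln(4) ≈ 1.386, RHS = ln(2)² ≈ 0.4805 → fails here (LHS ≠ RHS)
C. LHS = 16, RHS = 16 → holds here (LHS = RHS)

Answer: A, B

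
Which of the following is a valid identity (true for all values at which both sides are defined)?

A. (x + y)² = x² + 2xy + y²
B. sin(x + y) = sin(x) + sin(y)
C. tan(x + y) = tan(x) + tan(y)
A

A: holds — e.g. at (4, 4), both sides equal 64.
B: fails at (4, 4) — LHS = sin(8) ≈ 0.9894, RHS = 2·sin(4) ≈ -1.514.
C: fails at (3, 3) — LHS = tan(6) ≈ -0.291, RHS = 2·tan(3) ≈ -0.2851.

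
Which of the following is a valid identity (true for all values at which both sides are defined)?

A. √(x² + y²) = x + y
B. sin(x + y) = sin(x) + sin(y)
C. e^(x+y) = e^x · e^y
A: fails at (1, 2) — LHS = √(5) ≈ 2.236, RHS = 3.
B: fails at (1, 3) — LHS = sin(4) ≈ -0.7568, RHS = sin(3) + sin(1) ≈ 0.9826.
C: holds — e.g. at (4, 4), both sides equal e^8 ≈ 2981.

Answer: C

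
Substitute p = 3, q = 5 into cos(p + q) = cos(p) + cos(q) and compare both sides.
LHS = cos(3 + 5) = cos(8) ≈ -0.1455
RHS = cos(3) + cos(5) ≈ -0.7063

LHS ≠ RHS (they differ by about 0.5608), so the equation does not hold here.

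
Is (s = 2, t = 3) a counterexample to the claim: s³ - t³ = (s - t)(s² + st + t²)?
Substituting s = 2, t = 3:
LHS = 2³ - 3³ = -19
RHS = (2 - 3)(2² + 2·3 + 3²) = -19

The sides agree, so this pair does not disprove the claim.

Answer: No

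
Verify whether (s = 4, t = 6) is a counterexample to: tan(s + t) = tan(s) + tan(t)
Yes

Substituting s = 4, t = 6:
LHS = tan(4 + 6) = tan(10) ≈ 0.6484
RHS = tan(4) + tan(6) ≈ 0.8668

Since LHS ≠ RHS, this pair disproves the claim.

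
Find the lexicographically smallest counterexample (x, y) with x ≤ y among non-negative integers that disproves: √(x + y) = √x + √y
At (0, 3): both sides equal √(3) ≈ 1.732, so it holds there.
At (0, 4): both sides equal 2, so it holds there.

Substituting (1, 1) into the claim:
LHS = √(1 + 1) = √(2) ≈ 1.414
RHS = √1 + √1 = 2

Since LHS ≠ RHS, this pair disproves the claim, and no lexicographically smaller pair (x ≤ y, non-negative integers) does.

For instance (4, 5) is also a counterexample (LHS = 3, RHS = 2 + √(5) ≈ 4.236), but it's lexicographically larger.

Answer: (x, y) = (1, 1)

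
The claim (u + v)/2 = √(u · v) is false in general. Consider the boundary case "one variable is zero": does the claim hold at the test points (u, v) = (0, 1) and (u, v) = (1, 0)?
At (0, 1): LHS = 1/2 ≠ RHS = 0
At (1, 0): LHS = 1/2 ≠ RHS = 0

Answer: No, fails at both test points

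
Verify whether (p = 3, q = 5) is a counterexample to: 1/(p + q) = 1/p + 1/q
Yes

Substituting p = 3, q = 5:
LHS = 1/(3 + 5) = 1/8
RHS = 1/3 + 1/5 = 8/15

Since LHS ≠ RHS, this pair disproves the claim.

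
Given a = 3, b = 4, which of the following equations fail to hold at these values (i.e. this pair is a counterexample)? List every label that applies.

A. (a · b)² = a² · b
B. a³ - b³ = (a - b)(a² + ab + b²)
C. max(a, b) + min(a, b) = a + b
Evaluating each claim at the given values:
A. LHS = 144, RHS = 36 → fails here (LHS ≠ RHS)
B. LHS = -37, RHS = -37 → holds here (LHS = RHS)
C. LHS = 7, RHS = 7 → holds here (LHS = RHS)

Answer: A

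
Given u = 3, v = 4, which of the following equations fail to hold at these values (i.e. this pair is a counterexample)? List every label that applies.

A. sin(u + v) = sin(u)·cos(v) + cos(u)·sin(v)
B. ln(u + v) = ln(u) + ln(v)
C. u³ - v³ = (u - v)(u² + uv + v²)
B

Evaluating each claim at the given values:
A. LHS = sin(7) ≈ 0.657, RHS = sin(3)·cos(4) + sin(4)·cos(3) ≈ 0.657 → holds here (LHS = RHS)
B. LHS = ln(7) ≈ 1.946, RHS = ln(3) + ln(4) ≈ 2.485 → fails here (LHS ≠ RHS)
C. LHS = -37, RHS = -37 → holds here (LHS = RHS)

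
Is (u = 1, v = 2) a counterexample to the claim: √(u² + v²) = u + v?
Substituting u = 1, v = 2:
LHS = √(1² + 2²) = √(5) ≈ 2.236
RHS = 1 + 2 = 3

Since LHS ≠ RHS, this pair disproves the claim.

Answer: Yes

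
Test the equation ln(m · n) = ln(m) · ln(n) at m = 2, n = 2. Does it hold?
Fails

Substituting m = 2, n = 2:

LHS = ln(2 · 2) = ln(4) ≈ 1.386
RHS = ln(2) · ln(2) = ln(2)² ≈ 0.4805

LHS ≠ RHS, so the equation does not hold at this point.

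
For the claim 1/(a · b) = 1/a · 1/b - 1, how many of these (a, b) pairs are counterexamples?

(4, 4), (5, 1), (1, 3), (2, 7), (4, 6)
5

Testing each pair:
(4, 4): LHS = 1/16, RHS = -15/16 → counterexample
(5, 1): LHS = 1/5, RHS = -4/5 → counterexample
(1, 3): LHS = 1/3, RHS = -2/3 → counterexample
(2, 7): LHS = 1/14, RHS = -13/14 → counterexample
(4, 6): LHS = 1/24, RHS = -23/24 → counterexample

That makes 5 counterexamples.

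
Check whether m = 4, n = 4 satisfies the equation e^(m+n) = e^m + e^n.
Fails

Substituting m = 4, n = 4:

LHS = e^(4+4) = e^8 ≈ 2981
RHS = e^4 + e^4 = 2·e^4 ≈ 109.2

LHS ≠ RHS, so the equation does not hold at this point.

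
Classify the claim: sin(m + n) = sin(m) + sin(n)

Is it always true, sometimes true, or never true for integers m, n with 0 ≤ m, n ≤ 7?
Sometimes true

It holds at (m, n) = (6, 0) (both sides equal sin(6) ≈ -0.2794), but fails at (m, n) = (5, 3) (LHS = sin(8) ≈ 0.9894, RHS = sin(5) + sin(3) ≈ -0.8178).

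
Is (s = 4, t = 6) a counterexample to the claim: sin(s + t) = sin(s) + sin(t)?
Yes

Substituting s = 4, t = 6:
LHS = sin(4 + 6) = sin(10) ≈ -0.544
RHS = sin(4) + sin(6) ≈ -1.036

Since LHS ≠ RHS, this pair disproves the claim.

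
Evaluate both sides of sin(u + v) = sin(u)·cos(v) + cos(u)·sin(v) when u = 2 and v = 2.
LHS = sin(2 + 2) = sin(4) ≈ -0.7568
RHS = sin(2)·cos(2) + cos(2)·sin(2) = 2·sin(2)·cos(2) ≈ -0.7568

LHS = RHS: the two sides agree.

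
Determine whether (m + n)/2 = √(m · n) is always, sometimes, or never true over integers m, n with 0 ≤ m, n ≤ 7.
Sometimes true

It holds at (m, n) = (7, 7) (both sides equal 7), but fails at (m, n) = (7, 1) (LHS = 4, RHS = √(7) ≈ 2.646).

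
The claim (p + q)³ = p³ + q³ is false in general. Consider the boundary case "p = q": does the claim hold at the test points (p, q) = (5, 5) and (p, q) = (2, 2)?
No, fails at both test points

At (5, 5): LHS = 1000 ≠ RHS = 250
At (2, 2): LHS = 64 ≠ RHS = 16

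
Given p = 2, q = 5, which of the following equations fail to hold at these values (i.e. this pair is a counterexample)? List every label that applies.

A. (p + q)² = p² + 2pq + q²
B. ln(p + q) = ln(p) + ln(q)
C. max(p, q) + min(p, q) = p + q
Evaluating each claim at the given values:
A. LHS = 49, RHS = 49 → holds here (LHS = RHS)
B. LHS = ln(7) ≈ 1.946, RHS = ln(2) + ln(5) ≈ 2.303 → fails here (LHS ≠ RHS)
C. LHS = 7, RHS = 7 → holds here (LHS = RHS)

Answer: B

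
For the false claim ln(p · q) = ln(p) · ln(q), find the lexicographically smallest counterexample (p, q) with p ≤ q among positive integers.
(p, q) = (1, 2)

Substituting (1, 2) into the claim:
LHS = ln(1 · 2) = ln(2) ≈ 0.6931
RHS = ln(1) · ln(2) = 0

Since LHS ≠ RHS, this pair disproves the claim, and no lexicographically smaller pair (p ≤ q, positive integers) does.

For instance (1, 8) is also a counterexample (LHS = ln(8) ≈ 2.079, RHS = 0), but it's lexicographically larger.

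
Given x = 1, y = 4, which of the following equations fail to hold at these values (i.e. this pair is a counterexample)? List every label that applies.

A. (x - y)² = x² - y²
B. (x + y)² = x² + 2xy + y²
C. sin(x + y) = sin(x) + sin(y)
Evaluating each claim at the given values:
A. LHS = 9, RHS = -15 → fails here (LHS ≠ RHS)
B. LHS = 25, RHS = 25 → holds here (LHS = RHS)
C. LHS = sin(5) ≈ -0.9589, RHS = sin(4) + sin(1) ≈ 0.08467 → fails here (LHS ≠ RHS)

Answer: A, C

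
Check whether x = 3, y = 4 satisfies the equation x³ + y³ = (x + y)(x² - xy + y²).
Holds

Substituting x = 3, y = 4:

LHS = 3³ + 4³ = 91
RHS = (3 + 4)(3² - 3·4 + 4²) = 91

LHS = RHS, so the equation holds at this point.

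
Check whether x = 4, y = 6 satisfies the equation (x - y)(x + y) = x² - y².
Holds

Substituting x = 4, y = 6:

LHS = (4 - 6)(4 + 6) = -20
RHS = 4² - 6² = -20

LHS = RHS, so the equation holds at this point.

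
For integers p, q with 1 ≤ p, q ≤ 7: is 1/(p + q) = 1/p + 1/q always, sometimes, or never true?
Never true

The claim fails for every pair in the range. For instance at (p, q) = (2, 7): LHS = 1/9, RHS = 9/14.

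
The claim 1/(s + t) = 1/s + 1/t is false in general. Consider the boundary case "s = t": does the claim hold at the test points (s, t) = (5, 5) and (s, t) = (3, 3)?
No, fails at both test points

At (5, 5): LHS = 1/10 ≠ RHS = 2/5
At (3, 3): LHS = 1/6 ≠ RHS = 2/3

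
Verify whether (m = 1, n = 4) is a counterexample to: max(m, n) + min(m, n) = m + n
Substituting m = 1, n = 4:
LHS = max(1, 4) + min(1, 4) = 5
RHS = 1 + 4 = 5

The sides agree, so this pair does not disprove the claim.

Answer: No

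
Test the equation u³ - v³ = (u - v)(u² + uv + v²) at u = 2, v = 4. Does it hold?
Holds

Substituting u = 2, v = 4:

LHS = 2³ - 4³ = -56
RHS = (2 - 4)(2² + 2·4 + 4²) = -56

LHS = RHS, so the equation holds at this point.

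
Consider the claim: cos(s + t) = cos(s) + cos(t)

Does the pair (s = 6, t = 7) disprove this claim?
Yes

Substituting s = 6, t = 7:
LHS = cos(6 + 7) = cos(13) ≈ 0.9074
RHS = cos(6) + cos(7) ≈ 1.714

Since LHS ≠ RHS, this pair disproves the claim.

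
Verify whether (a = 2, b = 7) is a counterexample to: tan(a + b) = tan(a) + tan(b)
Substituting a = 2, b = 7:
LHS = tan(2 + 7) = tan(9) ≈ -0.4523
RHS = tan(2) + tan(7) ≈ -1.314

Since LHS ≠ RHS, this pair disproves the claim.

Answer: Yes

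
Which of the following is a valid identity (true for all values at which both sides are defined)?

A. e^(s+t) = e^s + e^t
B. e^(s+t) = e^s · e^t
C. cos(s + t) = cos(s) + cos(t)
A: fails at (3, 5) — LHS = e^8 ≈ 2981, RHS = e^3 + e^5 ≈ 168.5.
B: holds — e.g. at (2, 4), both sides equal e^6 ≈ 403.4.
C: fails at (3, 4) — LHS = cos(7) ≈ 0.7539, RHS = cos(3) + cos(4) ≈ -1.644.

Answer: B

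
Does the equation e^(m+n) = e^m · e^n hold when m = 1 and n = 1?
Holds

Substituting m = 1, n = 1:

LHS = e^(1+1) = e^2 ≈ 7.389
RHS = e^1 · e^1 = e^2 ≈ 7.389

LHS = RHS, so the equation holds at this point.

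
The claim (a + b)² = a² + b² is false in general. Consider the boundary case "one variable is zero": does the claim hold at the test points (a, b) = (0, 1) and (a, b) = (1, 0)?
Yes, holds at both test points

At (0, 1): LHS = 1, RHS = 1 → equal
At (1, 0): LHS = 1, RHS = 1 → equal

So the claim does hold at both of these boundary points, even though it is not an identity.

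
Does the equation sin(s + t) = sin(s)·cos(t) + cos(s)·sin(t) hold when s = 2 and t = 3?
Holds

Substituting s = 2, t = 3:

LHS = sin(2 + 3) = sin(5) ≈ -0.9589
RHS = sin(2)·cos(3) + cos(2)·sin(3) = sin(2)·cos(3) + sin(3)·cos(2) ≈ -0.9589

LHS = RHS, so the equation holds at this point.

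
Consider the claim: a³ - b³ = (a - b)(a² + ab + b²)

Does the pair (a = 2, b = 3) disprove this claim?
No

Substituting a = 2, b = 3:
LHS = 2³ - 3³ = -19
RHS = (2 - 3)(2² + 2·3 + 3²) = -19

The sides agree, so this pair does not disprove the claim.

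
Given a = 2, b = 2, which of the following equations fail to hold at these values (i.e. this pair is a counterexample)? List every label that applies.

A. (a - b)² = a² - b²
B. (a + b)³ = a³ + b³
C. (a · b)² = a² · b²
B

Evaluating each claim at the given values:
A. LHS = 0, RHS = 0 → holds here (LHS = RHS)
B. LHS = 64, RHS = 16 → fails here (LHS ≠ RHS)
C. LHS = 16, RHS = 16 → holds here (LHS = RHS)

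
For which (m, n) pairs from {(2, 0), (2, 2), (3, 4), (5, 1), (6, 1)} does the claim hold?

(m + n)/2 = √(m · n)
Testing each pair:
(2, 0): LHS = 1, RHS = 0 → fails
(2, 2): LHS = 2, RHS = 2 → holds
(3, 4): LHS = 7/2, RHS = 2·√(3) ≈ 3.464 → fails
(5, 1): LHS = 3, RHS = √(5) ≈ 2.236 → fails
(6, 1): LHS = 7/2, RHS = √(6) ≈ 2.449 → fails

1 of 5 pairs satisfies the claim.

Answer: (2, 2)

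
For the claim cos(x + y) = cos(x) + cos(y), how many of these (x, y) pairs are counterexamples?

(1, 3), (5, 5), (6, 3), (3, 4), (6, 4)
5

Testing each pair:
(1, 3): LHS = cos(4) ≈ -0.6536, RHS = cos(3) + cos(1) ≈ -0.4497 → counterexample
(5, 5): LHS = cos(10) ≈ -0.8391, RHS = 2·cos(5) ≈ 0.5673 → counterexample
(6, 3): LHS = cos(9) ≈ -0.9111, RHS = cos(3) + cos(6) ≈ -0.02982 → counterexample
(3, 4): LHS = cos(7) ≈ 0.7539, RHS = cos(3) + cos(4) ≈ -1.644 → counterexample
(6, 4): LHS = cos(10) ≈ -0.8391, RHS = cos(4) + cos(6) ≈ 0.3065 → counterexample

That makes 5 counterexamples.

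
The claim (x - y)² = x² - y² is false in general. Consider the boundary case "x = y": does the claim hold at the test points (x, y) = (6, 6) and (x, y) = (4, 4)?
At (6, 6): LHS = 0, RHS = 0 → equal
At (4, 4): LHS = 0, RHS = 0 → equal

So the claim does hold at both of these boundary points, even though it is not an identity.

Answer: Yes, holds at both test points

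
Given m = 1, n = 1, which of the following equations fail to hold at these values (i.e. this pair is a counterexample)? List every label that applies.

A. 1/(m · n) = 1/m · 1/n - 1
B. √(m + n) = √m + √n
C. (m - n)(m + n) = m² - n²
A, B

Evaluating each claim at the given values:
A. LHS = 1, RHS = 0 → fails here (LHS ≠ RHS)
B. LHS = √(2) ≈ 1.414, RHS = 2 → fails here (LHS ≠ RHS)
C. LHS = 0, RHS = 0 → holds here (LHS = RHS)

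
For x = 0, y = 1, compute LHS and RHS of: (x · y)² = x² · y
LHS = (0 · 1)² = 0
RHS = 0² · 1 = 0

LHS = RHS: the two sides agree.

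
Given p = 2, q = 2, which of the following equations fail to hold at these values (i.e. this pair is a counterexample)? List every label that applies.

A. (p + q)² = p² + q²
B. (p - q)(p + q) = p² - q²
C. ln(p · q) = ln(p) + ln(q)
Evaluating each claim at the given values:
A. LHS = 16, RHS = 8 → fails here (LHS ≠ RHS)
B. LHS = 0, RHS = 0 → holds here (LHS = RHS)
C. LHS = ln(4) ≈ 1.386, RHS = 2·ln(2) ≈ 1.386 → holds here (LHS = RHS)

Answer: A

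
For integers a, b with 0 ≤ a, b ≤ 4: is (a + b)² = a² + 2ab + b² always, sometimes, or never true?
The identity holds for every pair in the range. For instance at (a, b) = (3, 0): both sides equal 9.

Answer: Always true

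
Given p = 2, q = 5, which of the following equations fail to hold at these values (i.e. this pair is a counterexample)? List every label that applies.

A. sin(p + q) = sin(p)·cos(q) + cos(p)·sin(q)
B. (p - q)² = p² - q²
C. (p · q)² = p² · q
Evaluating each claim at the given values:
A. LHS = sin(7) ≈ 0.657, RHS = sin(2)·cos(5) + sin(5)·cos(2) ≈ 0.657 → holds here (LHS = RHS)
B. LHS = 9, RHS = -21 → fails here (LHS ≠ RHS)
C. LHS = 100, RHS = 20 → fails here (LHS ≠ RHS)

Answer: B, C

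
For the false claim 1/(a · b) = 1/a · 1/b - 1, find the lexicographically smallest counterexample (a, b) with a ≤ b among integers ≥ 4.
Substituting (4, 4) into the claim:
LHS = 1/(4 · 4) = 1/16
RHS = 1/4 · 1/4 - 1 = -15/16

Since LHS ≠ RHS, this pair disproves the claim, and no lexicographically smaller pair (a ≤ b, integers ≥ 4) does.

For instance (7, 8) is also a counterexample (LHS = 1/56, RHS = -55/56), but it's lexicographically larger.

Answer: (a, b) = (4, 4)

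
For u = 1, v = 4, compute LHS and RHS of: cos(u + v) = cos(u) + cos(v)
LHS = cos(1 + 4) = cos(5) ≈ 0.2837
RHS = cos(1) + cos(4) ≈ -0.1133

LHS ≠ RHS (they differ by about 0.397), so the equation does not hold here.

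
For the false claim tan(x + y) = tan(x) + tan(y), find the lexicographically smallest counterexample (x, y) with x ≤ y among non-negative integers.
(x, y) = (1, 1)

At (0, 1): both sides equal tan(1) ≈ 1.557, so it holds there.

Substituting (1, 1) into the claim:
LHS = tan(1 + 1) = tan(2) ≈ -2.185
RHS = tan(1) + tan(1) = 2·tan(1) ≈ 3.115

Since LHS ≠ RHS, this pair disproves the claim, and no lexicographically smaller pair (x ≤ y, non-negative integers) does.

For instance (1, 2) is also a counterexample (LHS = tan(3) ≈ -0.1425, RHS = tan(2) + tan(1) ≈ -0.6276), but it's lexicographically larger.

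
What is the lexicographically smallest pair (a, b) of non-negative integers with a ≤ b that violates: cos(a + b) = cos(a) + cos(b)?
Substituting (0, 0) into the claim:
LHS = cos(0 + 0) = 1
RHS = cos(0) + cos(0) = 2

Since LHS ≠ RHS, this pair disproves the claim, and no lexicographically smaller pair (a ≤ b, non-negative integers) does.

For instance (2, 6) is also a counterexample (LHS = cos(8) ≈ -0.1455, RHS = cos(2) + cos(6) ≈ 0.544), but it's lexicographically larger.

Answer: (a, b) = (0, 0)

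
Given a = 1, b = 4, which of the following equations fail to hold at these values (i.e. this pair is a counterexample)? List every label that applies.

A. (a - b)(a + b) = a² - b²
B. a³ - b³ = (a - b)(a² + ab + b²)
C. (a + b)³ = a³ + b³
Evaluating each claim at the given values:
A. LHS = -15, RHS = -15 → holds here (LHS = RHS)
B. LHS = -63, RHS = -63 → holds here (LHS = RHS)
C. LHS = 125, RHS = 65 → fails here (LHS ≠ RHS)

Answer: C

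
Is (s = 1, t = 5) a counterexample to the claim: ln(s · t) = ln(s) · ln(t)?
Substituting s = 1, t = 5:
LHS = ln(1 · 5) = ln(5) ≈ 1.609
RHS = ln(1) · ln(5) = 0

Since LHS ≠ RHS, this pair disproves the claim.

Answer: Yes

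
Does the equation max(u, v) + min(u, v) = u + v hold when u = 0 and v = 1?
Substituting u = 0, v = 1:

LHS = max(0, 1) + min(0, 1) = 1
RHS = 0 + 1 = 1

LHS = RHS, so the equation holds at this point.

Answer: Holds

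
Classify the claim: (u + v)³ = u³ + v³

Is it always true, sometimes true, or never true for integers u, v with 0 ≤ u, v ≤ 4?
It holds at (u, v) = (1, 0) (both sides equal 1), but fails at (u, v) = (1, 3) (LHS = 64, RHS = 28).

Answer: Sometimes true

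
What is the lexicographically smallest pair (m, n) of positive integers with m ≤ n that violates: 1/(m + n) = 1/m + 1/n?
(m, n) = (1, 1)

Substituting (1, 1) into the claim:
LHS = 1/(1 + 1) = 1/2
RHS = 1/1 + 1/1 = 2

Since LHS ≠ RHS, this pair disproves the claim, and no lexicographically smaller pair (m ≤ n, positive integers) does.

For instance (3, 4) is also a counterexample (LHS = 1/7, RHS = 7/12), but it's lexicographically larger.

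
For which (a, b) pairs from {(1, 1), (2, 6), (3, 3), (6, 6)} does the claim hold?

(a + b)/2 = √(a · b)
Testing each pair:
(1, 1): LHS = 1, RHS = 1 → holds
(2, 6): LHS = 4, RHS = 2·√(3) ≈ 3.464 → fails
(3, 3): LHS = 3, RHS = 3 → holds
(6, 6): LHS = 6, RHS = 6 → holds

3 of 4 pairs satisfy the claim.

Answer: (1, 1), (3, 3), (6, 6)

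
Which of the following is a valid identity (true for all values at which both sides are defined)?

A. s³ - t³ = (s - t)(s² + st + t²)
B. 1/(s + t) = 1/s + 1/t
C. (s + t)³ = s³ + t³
A: holds — e.g. at (4, 6), both sides equal -152.
B: fails at (3, 4) — LHS = 1/7, RHS = 7/12.
C: fails at (2, 3) — LHS = 125, RHS = 35.

Answer: A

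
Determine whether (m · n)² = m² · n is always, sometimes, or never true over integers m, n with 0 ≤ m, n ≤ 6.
It holds at (m, n) = (1, 0) (both sides equal 0), but fails at (m, n) = (2, 5) (LHS = 100, RHS = 20).

Answer: Sometimes true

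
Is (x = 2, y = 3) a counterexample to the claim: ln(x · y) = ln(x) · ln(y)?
Yes

Substituting x = 2, y = 3:
LHS = ln(2 · 3) = ln(6) ≈ 1.792
RHS = ln(2) · ln(3) ≈ 0.7615

Since LHS ≠ RHS, this pair disproves the claim.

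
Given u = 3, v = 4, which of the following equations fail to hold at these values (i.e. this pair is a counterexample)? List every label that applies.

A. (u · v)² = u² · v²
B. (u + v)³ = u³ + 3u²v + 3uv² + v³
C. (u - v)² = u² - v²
Evaluating each claim at the given values:
A. LHS = 144, RHS = 144 → holds here (LHS = RHS)
B. LHS = 343, RHS = 343 → holds here (LHS = RHS)
C. LHS = 1, RHS = -7 → fails here (LHS ≠ RHS)

Answer: C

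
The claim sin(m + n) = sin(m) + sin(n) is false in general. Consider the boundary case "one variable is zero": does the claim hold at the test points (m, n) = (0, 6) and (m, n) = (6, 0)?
Yes, holds at both test points

At (0, 6): LHS = sin(6) ≈ -0.2794, RHS = sin(6) ≈ -0.2794 → equal
At (6, 0): LHS = sin(6) ≈ -0.2794, RHS = sin(6) ≈ -0.2794 → equal

So the claim does hold at both of these boundary points, even though it is not an identity.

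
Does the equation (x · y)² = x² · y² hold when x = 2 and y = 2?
Holds

Substituting x = 2, y = 2:

LHS = (2 · 2)² = 16
RHS = 2² · 2² = 16

LHS = RHS, so the equation holds at this point.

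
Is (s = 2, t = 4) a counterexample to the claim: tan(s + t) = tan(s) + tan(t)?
Yes

Substituting s = 2, t = 4:
LHS = tan(2 + 4) = tan(6) ≈ -0.291
RHS = tan(2) + tan(4) ≈ -1.027

Since LHS ≠ RHS, this pair disproves the claim.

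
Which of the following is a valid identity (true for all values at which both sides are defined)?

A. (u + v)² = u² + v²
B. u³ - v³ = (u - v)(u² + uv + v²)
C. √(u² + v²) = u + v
B

A: fails at (1, 2) — LHS = 9, RHS = 5.
B: holds — e.g. at (1, 3), both sides equal -26.
C: fails at (2, 5) — LHS = √(29) ≈ 5.385, RHS = 7.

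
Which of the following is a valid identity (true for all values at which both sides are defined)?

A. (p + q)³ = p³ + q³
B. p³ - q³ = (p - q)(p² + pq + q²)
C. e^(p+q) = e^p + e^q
B

A: fails at (4, 6) — LHS = 1000, RHS = 280.
B: holds — e.g. at (2, 3), both sides equal -19.
C: fails at (1, 2) — LHS = e^3 ≈ 20.09, RHS = e + e^2 ≈ 10.11.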